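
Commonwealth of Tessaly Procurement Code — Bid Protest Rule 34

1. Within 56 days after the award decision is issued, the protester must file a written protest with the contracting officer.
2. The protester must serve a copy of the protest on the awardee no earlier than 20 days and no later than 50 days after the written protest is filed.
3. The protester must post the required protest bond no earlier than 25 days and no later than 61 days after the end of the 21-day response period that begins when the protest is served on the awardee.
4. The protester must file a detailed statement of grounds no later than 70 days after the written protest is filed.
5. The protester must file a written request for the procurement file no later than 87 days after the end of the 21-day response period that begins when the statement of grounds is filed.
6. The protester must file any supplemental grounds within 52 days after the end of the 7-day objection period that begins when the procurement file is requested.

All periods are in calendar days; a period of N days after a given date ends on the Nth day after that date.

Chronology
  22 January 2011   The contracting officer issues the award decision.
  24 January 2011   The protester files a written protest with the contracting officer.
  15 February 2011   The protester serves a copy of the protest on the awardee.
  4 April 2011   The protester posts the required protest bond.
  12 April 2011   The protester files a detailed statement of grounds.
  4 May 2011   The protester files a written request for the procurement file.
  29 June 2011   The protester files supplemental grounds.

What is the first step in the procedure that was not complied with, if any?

Step 4

(1) due by 22 January 2011 + 56 days = 19 March 2011; 24 January 2011 is within that limit.
(2) the permitted window runs from 24 January 2011 + 20 = 13 February 2011 to 24 January 2011 + 50 = 15 March 2011; done 15 February 2011, which is between those dates.
(3) the permitted window runs from 8 March 2011 + 25 = 2 April 2011 to 8 March 2011 + 61 = 8 May 2011; 4 April 2011 falls inside that range.
(4) due by 24 January 2011 + 70 days = 4 April 2011; 12 April 2011 misses that deadline by 8 days.
The procedure was therefore not followed at step 4.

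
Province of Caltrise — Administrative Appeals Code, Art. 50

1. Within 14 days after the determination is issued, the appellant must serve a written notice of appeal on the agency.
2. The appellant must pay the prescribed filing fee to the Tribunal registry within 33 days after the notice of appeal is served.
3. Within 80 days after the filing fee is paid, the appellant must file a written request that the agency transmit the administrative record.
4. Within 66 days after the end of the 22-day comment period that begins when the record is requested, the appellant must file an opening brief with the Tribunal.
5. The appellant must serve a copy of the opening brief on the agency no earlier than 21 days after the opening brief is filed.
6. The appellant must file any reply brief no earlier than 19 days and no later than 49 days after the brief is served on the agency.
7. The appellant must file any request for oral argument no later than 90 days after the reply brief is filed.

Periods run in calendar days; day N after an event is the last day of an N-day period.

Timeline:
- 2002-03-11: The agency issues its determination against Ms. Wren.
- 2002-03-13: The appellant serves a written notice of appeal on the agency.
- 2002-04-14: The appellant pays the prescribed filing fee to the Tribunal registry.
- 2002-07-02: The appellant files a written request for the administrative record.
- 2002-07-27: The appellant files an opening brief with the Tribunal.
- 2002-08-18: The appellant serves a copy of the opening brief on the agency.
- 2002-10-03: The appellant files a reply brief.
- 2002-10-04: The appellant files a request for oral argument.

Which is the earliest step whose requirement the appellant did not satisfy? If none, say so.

None — every step was satisfied

Step 1: 14 days after 2002-03-11 (when the determination is issued) is 2002-03-25; 2002-03-13 is within that limit.
Step 2: 33 days after 2002-03-13 (when the notice of appeal is served) is 2002-04-15; completed 2002-04-14, before the deadline.
Step 3: 80 days after 2002-04-14 (when the filing fee is paid) is 2002-07-03; done 2002-07-02 — timely.
Step 4: 66 days after 2002-07-24 (end of the 22-day comment period, which began when the record is requested on 2002-07-02) is 2002-09-28; 2002-07-27 is within that limit.
Step 5: the earliest permitted date is 21 days after 2002-07-27 (when the opening brief is filed), i.e. 2002-08-17; done 2002-08-18 — permitted.
Step 6: the window is 19–49 days after 2002-08-18 (when the brief is served on the agency), so 2002-09-06 through 2002-10-06; 2002-10-03 falls inside that range.
Step 7: 90 days after 2002-10-03 (when the reply brief is filed) is 2003-01-01; done 2002-10-04 — timely.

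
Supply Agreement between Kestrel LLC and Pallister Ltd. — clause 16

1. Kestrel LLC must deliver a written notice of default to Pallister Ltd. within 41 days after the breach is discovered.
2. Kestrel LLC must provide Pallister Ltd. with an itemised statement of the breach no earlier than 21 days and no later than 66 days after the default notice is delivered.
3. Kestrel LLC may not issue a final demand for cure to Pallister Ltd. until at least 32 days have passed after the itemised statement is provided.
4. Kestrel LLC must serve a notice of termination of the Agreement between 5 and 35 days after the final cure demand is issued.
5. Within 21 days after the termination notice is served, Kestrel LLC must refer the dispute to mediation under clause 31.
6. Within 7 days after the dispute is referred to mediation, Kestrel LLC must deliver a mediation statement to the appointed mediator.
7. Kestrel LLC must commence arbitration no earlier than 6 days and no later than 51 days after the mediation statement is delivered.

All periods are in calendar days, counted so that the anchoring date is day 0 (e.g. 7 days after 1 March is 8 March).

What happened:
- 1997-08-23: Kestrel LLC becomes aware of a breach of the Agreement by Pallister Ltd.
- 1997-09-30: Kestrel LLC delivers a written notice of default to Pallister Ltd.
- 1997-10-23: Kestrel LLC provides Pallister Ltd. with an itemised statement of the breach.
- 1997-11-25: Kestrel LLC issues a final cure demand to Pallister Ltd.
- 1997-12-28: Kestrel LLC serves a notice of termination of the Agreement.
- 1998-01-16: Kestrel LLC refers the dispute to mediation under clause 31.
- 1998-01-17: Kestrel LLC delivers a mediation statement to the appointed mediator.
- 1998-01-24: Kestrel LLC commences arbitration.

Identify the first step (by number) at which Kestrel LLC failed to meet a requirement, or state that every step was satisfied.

(1) due by 1997-08-23 + 41 days = 1997-10-03; 1997-09-30 is within that limit.
(2) the permitted window runs from 1997-09-30 + 21 = 1997-10-21 to 1997-09-30 + 66 = 1997-12-05; done 1997-10-23, which is between those dates.
(3) permitted from 1997-10-23 + 32 days = 1997-11-24 onward; done 1997-11-25 — permitted.
(4) the permitted window runs from 1997-11-25 + 5 = 1997-11-30 to 1997-11-25 + 35 = 1997-12-30; 1997-12-28 falls inside that range.
(5) due by 1997-12-28 + 21 days = 1998-01-18; done 1998-01-16 — timely.
(6) due by 1998-01-16 + 7 days = 1998-01-23; completed 1998-01-17, before the deadline.
(7) the permitted window runs from 1998-01-17 + 6 = 1998-01-23 to 1998-01-17 + 51 = 1998-03-09; 1998-01-24 falls inside that range.

None — every step was satisfied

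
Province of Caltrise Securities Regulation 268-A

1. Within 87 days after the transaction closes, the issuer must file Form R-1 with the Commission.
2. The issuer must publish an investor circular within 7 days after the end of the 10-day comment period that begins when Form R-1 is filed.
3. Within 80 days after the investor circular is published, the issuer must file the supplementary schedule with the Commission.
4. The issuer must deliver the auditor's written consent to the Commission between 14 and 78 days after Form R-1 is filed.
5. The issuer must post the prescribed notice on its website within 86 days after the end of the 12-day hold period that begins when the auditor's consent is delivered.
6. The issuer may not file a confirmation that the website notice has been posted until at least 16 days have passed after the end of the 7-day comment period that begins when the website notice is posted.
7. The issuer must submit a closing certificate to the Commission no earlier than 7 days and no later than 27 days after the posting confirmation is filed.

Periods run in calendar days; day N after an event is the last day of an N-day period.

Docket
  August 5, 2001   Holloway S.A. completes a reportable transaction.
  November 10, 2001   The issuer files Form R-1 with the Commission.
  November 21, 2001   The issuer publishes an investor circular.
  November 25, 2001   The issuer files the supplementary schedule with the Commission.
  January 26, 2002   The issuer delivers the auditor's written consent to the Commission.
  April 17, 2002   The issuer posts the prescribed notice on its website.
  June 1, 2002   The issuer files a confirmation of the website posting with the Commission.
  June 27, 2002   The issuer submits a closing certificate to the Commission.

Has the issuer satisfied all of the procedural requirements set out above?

No

Step 1: 87 days after August 5, 2001 (when the transaction closes) is October 31, 2001; done November 10, 2001 — 10 days late.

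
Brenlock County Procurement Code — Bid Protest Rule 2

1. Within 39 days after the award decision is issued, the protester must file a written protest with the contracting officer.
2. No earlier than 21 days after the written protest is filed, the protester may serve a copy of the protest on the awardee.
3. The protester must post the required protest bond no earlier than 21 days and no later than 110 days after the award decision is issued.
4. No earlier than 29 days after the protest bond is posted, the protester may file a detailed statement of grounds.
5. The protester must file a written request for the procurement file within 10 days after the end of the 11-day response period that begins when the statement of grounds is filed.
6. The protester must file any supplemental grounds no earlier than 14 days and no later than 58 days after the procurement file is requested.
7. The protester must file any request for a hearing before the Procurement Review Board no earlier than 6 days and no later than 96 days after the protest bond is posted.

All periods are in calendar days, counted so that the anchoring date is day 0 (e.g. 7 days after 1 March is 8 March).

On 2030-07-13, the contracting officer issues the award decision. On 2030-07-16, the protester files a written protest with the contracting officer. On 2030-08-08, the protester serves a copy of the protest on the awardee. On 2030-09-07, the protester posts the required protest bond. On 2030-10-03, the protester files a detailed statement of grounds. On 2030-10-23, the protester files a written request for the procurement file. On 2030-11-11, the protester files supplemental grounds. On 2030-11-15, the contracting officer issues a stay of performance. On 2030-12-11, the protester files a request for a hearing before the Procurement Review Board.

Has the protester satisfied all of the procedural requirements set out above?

No

Step 1: 39 days after 2030-07-13 (when the award decision is issued) is 2030-08-21; completed 2030-07-16, before the deadline.
Step 2: the earliest permitted date is 21 days after 2030-07-16 (when the written protest is filed), i.e. 2030-08-06; 2030-08-08 is on or after that date.
Step 3: the window is 21–110 days after 2030-07-13 (when the award decision is issued), so 2030-08-03 through 2030-10-31; done 2030-09-07, which is between those dates.
Step 4: the earliest permitted date is 29 days after 2030-09-07 (when the protest bond is posted), i.e. 2030-10-06; 2030-10-03 is 3 days before the earliest permitted date.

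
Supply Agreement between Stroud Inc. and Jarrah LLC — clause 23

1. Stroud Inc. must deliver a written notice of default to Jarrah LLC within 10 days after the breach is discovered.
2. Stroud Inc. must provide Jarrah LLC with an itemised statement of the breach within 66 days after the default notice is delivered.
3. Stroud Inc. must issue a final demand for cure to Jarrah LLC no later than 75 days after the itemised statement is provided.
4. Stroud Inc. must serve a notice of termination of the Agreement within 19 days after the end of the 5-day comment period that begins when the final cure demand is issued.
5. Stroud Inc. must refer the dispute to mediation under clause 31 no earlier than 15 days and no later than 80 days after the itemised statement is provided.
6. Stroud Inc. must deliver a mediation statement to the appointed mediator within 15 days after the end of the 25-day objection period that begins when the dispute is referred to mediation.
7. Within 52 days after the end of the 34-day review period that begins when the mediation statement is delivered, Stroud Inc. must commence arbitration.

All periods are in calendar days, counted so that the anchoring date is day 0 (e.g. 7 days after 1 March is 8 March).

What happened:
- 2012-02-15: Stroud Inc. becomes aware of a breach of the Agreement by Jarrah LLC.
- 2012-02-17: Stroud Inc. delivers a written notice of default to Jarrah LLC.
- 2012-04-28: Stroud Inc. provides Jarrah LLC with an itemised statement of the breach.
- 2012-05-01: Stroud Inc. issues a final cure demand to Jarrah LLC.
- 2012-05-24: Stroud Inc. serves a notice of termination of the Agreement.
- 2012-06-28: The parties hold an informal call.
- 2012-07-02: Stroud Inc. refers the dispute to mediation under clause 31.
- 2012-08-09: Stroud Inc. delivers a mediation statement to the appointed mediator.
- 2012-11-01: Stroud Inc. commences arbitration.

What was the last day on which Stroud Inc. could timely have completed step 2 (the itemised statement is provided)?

2012-04-23

Step 2 runs from 2012-02-17, when the default notice is delivered. 66 days after 2012-02-17 is 2012-04-23.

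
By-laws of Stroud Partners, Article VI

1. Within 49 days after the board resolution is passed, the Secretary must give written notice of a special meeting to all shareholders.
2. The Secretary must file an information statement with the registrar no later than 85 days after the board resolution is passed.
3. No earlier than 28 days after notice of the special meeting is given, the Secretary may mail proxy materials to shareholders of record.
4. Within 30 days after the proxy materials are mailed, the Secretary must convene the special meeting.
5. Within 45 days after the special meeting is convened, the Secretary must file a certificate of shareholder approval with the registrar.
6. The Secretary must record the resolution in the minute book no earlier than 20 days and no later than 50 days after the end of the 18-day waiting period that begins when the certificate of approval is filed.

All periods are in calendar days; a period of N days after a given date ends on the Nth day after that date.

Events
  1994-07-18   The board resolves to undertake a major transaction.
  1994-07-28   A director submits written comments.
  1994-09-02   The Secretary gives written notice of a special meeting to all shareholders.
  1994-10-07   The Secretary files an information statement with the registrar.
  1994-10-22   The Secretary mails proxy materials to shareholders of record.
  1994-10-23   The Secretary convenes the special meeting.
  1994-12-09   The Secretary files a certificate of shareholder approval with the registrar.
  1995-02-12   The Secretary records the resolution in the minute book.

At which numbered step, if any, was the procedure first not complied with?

Step 5

Step 1: 49 days after 1994-07-18 (when the board resolution is passed) is 1994-09-05; completed 1994-09-02, before the deadline.
Step 2: 85 days after 1994-07-18 (when the board resolution is passed) is 1994-10-11; done 1994-10-07 — timely.
Step 3: the earliest permitted date is 28 days after 1994-09-02 (when notice of the special meeting is given), i.e. 1994-09-30; done 1994-10-22 — permitted.
Step 4: 30 days after 1994-10-22 (when the proxy materials are mailed) is 1994-11-21; done 1994-10-23 — timely.
Step 5: 45 days after 1994-10-23 (when the special meeting is convened) is 1994-12-07; 1994-12-09 misses that deadline by 2 days.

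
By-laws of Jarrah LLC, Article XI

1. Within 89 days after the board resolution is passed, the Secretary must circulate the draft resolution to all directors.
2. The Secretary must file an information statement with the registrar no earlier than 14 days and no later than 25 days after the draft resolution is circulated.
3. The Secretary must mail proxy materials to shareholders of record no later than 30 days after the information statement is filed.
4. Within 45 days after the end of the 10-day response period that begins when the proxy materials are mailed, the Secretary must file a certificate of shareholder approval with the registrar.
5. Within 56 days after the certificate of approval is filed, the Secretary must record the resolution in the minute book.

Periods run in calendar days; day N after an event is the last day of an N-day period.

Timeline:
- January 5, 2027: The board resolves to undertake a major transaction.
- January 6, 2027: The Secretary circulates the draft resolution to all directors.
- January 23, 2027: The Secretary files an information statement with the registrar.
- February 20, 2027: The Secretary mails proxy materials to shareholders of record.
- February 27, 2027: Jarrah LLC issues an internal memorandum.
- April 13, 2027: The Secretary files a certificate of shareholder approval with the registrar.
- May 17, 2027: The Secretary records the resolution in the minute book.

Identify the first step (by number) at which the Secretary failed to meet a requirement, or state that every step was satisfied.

Step 1 — counting 89 days from January 5, 2027 (when the board resolution is passed) gives a deadline of April 4, 2027; January 6, 2027 is within that limit.
Step 2 — 14 and 25 days from January 6, 2027 (when the draft resolution is circulated) are January 20, 2027 and January 31, 2027 respectively; January 23, 2027 falls inside that range.
Step 3 — counting 30 days from January 23, 2027 (when the information statement is filed) gives a deadline of February 22, 2027; completed February 20, 2027, before the deadline.
Step 4 — counting 45 days from March 2, 2027 (end of the 10-day response period, which began when the proxy materials are mailed on February 20, 2027) gives a deadline of April 16, 2027; done April 13, 2027 — timely.
Step 5 — counting 56 days from April 13, 2027 (when the certificate of approval is filed) gives a deadline of June 8, 2027; May 17, 2027 is within that limit.

None — every step was satisfied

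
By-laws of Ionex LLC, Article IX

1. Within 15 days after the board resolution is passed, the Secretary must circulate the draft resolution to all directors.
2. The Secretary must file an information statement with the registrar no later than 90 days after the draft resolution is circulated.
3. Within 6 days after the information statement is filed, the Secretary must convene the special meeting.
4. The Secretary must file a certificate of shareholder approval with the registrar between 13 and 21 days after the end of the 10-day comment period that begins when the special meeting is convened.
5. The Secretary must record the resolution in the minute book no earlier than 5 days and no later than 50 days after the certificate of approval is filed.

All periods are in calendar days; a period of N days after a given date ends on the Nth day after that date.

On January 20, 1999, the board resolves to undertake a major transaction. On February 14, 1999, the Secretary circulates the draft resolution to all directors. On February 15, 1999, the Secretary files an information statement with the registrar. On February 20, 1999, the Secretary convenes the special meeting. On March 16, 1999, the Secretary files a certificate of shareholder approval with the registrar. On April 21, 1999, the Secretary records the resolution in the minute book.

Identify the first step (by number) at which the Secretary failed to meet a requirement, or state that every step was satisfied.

Step 1

Step 1: 15 days after January 20, 1999 (when the board resolution is passed) is February 4, 1999; not done until February 14, 1999, 10 days after the deadline.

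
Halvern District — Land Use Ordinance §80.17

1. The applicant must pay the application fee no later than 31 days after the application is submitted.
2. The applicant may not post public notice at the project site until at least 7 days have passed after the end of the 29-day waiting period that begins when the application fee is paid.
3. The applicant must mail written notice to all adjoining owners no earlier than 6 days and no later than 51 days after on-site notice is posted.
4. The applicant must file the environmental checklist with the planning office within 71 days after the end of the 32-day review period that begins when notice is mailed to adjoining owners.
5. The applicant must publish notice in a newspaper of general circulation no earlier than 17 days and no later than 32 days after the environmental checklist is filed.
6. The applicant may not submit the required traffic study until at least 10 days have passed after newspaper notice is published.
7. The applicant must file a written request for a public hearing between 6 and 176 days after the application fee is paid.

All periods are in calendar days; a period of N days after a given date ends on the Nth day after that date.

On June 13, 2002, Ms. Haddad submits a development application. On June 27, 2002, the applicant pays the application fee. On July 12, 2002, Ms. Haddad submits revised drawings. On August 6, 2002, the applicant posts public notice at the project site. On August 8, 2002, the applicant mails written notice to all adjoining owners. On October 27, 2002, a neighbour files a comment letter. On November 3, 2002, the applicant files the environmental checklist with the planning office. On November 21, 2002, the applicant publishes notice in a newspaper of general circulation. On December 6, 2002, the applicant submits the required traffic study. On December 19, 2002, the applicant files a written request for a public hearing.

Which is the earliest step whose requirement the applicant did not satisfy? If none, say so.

Step 1: 31 days after June 13, 2002 (when the application is submitted) is July 14, 2002; June 27, 2002 is within that limit.
Step 2: the earliest permitted date is 7 days after July 26, 2002 (end of the 29-day waiting period, which began when the application fee is paid on June 27, 2002), i.e. August 2, 2002; done August 6, 2002, after the minimum wait.
Step 3: the window is 6–51 days after August 6, 2002 (when on-site notice is posted), so August 12, 2002 through September 26, 2002; done August 8, 2002 — 4 days before the window opened.
The procedure was therefore not followed at step 3.

Step 3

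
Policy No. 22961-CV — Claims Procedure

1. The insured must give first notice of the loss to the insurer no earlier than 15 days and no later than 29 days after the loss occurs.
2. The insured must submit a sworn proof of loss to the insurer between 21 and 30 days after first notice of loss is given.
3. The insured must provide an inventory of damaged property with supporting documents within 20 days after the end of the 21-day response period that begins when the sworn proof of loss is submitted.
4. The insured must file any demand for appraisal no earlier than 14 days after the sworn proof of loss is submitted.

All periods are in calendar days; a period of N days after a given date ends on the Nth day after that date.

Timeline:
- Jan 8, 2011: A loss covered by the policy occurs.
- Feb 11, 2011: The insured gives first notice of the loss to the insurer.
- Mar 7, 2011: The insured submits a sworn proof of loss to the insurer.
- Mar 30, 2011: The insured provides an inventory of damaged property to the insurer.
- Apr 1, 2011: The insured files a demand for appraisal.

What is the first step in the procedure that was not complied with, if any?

Step 1

(1) the permitted window runs from Jan 8, 2011 + 15 = Jan 23, 2011 to Jan 8, 2011 + 29 = Feb 6, 2011; Feb 11, 2011 is 5 days past the end of the window.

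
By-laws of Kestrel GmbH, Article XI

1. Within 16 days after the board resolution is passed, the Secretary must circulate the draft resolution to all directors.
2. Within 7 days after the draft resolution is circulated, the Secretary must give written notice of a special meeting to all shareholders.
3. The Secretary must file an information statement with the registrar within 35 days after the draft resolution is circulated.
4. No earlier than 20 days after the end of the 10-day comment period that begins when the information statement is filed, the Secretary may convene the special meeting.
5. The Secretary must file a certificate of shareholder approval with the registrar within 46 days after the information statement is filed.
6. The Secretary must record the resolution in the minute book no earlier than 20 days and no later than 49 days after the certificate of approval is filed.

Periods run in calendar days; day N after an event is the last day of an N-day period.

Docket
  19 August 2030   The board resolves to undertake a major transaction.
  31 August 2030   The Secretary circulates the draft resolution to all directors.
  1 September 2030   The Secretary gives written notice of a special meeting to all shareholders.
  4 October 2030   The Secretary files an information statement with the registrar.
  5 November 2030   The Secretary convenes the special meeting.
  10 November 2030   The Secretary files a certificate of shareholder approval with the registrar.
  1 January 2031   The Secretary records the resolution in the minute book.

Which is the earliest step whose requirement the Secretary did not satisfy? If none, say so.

Step 6

Step 1 — counting 16 days from 19 August 2030 (when the board resolution is passed) gives a deadline of 4 September 2030; done 31 August 2030 — timely.
Step 2 — counting 7 days from 31 August 2030 (when the draft resolution is circulated) gives a deadline of 7 September 2030; done 1 September 2030 — timely.
Step 3 — counting 35 days from 31 August 2030 (when the draft resolution is circulated) gives a deadline of 5 October 2030; done 4 October 2030 — timely.
Step 4 — must wait 20 days from 14 October 2030 (end of the 10-day comment period, which began when the information statement is filed on 4 October 2030), so not before 3 November 2030; done 5 November 2030, after the minimum wait.
Step 5 — counting 46 days from 4 October 2030 (when the information statement is filed) gives a deadline of 19 November 2030; 10 November 2030 is within that limit.
Step 6 — 20 and 49 days from 10 November 2030 (when the certificate of approval is filed) are 30 November 2030 and 29 December 2030 respectively; done 1 January 2031 — 3 days after the window closed.
The analysis stops there.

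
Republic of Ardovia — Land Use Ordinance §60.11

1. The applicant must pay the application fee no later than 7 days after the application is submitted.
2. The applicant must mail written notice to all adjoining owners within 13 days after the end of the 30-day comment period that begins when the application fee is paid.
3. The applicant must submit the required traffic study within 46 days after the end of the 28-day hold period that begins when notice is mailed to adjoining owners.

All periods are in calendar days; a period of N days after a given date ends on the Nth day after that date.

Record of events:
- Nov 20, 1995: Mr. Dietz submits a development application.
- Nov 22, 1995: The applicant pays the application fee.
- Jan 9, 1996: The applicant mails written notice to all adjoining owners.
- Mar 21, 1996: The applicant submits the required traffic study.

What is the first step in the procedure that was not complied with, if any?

Step 1: 7 days after Nov 20, 1995 (when the application is submitted) is Nov 27, 1995; Nov 22, 1995 is within that limit.
Step 2: 13 days after Dec 22, 1995 (end of the 30-day comment period, which began when the application fee is paid on Nov 22, 1995) is Jan 4, 1996; Jan 9, 1996 misses that deadline by 5 days.

Step 2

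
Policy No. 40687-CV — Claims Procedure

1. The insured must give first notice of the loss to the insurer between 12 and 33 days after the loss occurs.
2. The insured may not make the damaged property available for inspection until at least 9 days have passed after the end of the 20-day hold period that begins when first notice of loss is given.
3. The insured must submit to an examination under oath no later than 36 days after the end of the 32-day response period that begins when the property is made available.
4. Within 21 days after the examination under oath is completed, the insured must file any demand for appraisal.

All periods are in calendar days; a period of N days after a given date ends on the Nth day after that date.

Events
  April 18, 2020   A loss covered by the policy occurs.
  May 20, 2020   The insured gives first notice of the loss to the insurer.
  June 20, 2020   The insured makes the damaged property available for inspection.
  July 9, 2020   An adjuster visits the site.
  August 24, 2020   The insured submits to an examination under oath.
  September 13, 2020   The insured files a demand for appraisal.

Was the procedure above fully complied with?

Step 1: the window is 12–33 days after April 18, 2020 (when the loss occurs), so April 30, 2020 through May 21, 2020; done May 20, 2020, which is between those dates.
Step 2: the earliest permitted date is 9 days after June 9, 2020 (end of the 20-day hold period, which began when first notice of loss is given on May 20, 2020), i.e. June 18, 2020; done June 20, 2020, after the minimum wait.
Step 3: 36 days after July 22, 2020 (end of the 32-day response period, which began when the property is made available on June 20, 2020) is August 27, 2020; August 24, 2020 is within that limit.
Step 4: 21 days after August 24, 2020 (when the examination under oath is completed) is September 14, 2020; done September 13, 2020 — timely.

Yes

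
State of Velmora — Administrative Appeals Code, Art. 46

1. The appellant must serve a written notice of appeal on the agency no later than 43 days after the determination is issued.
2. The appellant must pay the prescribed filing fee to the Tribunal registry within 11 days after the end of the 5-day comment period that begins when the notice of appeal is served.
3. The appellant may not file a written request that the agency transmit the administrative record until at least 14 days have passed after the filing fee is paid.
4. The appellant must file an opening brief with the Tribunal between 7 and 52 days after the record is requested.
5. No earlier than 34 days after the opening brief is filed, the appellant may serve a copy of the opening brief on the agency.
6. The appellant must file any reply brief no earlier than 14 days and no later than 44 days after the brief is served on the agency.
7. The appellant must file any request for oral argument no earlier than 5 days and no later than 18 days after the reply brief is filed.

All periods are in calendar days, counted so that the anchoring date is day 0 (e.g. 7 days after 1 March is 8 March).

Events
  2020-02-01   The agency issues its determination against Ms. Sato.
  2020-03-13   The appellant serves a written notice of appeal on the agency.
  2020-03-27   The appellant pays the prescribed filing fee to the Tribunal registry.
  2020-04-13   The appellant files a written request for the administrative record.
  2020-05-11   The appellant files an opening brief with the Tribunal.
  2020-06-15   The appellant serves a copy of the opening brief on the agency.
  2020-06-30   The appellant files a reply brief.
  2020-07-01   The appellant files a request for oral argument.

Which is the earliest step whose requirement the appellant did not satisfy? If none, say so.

Step 7

Step 1: 43 days after 2020-02-01 (when the determination is issued) is 2020-03-15; completed 2020-03-13, before the deadline.
Step 2: 11 days after 2020-03-18 (end of the 5-day comment period, which began when the notice of appeal is served on 2020-03-13) is 2020-03-29; 2020-03-27 is within that limit.
Step 3: the earliest permitted date is 14 days after 2020-03-27 (when the filing fee is paid), i.e. 2020-04-10; done 2020-04-13 — permitted.
Step 4: the window is 7–52 days after 2020-04-13 (when the record is requested), so 2020-04-20 through 2020-06-04; done 2020-05-11 — within the window.
Step 5: the earliest permitted date is 34 days after 2020-05-11 (when the opening brief is filed), i.e. 2020-06-14; done 2020-06-15, after the minimum wait.
Step 6: the window is 14–44 days after 2020-06-15 (when the brief is served on the agency), so 2020-06-29 through 2020-07-29; done 2020-06-30, which is between those dates.
Step 7: the window is 5–18 days after 2020-06-30 (when the reply brief is filed), so 2020-07-05 through 2020-07-18; 2020-07-01 is 4 days too early.
The procedure was therefore not followed at step 7.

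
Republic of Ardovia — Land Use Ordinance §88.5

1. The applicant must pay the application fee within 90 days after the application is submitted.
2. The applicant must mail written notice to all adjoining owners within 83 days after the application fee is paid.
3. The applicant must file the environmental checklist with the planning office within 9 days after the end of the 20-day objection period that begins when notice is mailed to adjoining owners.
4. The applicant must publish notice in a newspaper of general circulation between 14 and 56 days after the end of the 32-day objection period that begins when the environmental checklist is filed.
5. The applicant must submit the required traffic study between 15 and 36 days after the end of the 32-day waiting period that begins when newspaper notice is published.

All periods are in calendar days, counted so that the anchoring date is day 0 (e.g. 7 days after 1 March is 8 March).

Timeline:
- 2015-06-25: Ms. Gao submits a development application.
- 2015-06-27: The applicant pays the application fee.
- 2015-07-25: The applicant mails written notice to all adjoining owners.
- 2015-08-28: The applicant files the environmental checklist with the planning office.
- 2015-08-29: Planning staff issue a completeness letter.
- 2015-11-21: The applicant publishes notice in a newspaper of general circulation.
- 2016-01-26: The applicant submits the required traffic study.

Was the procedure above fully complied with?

Step 1 — counting 90 days from 2015-06-25 (when the application is submitted) gives a deadline of 2015-09-23; completed 2015-06-27, before the deadline.
Step 2 — counting 83 days from 2015-06-27 (when the application fee is paid) gives a deadline of 2015-09-18; completed 2015-07-25, before the deadline.
Step 3 — counting 9 days from 2015-08-14 (end of the 20-day objection period, which began when notice is mailed to adjoining owners on 2015-07-25) gives a deadline of 2015-08-23; 2015-08-28 misses that deadline by 5 days.

No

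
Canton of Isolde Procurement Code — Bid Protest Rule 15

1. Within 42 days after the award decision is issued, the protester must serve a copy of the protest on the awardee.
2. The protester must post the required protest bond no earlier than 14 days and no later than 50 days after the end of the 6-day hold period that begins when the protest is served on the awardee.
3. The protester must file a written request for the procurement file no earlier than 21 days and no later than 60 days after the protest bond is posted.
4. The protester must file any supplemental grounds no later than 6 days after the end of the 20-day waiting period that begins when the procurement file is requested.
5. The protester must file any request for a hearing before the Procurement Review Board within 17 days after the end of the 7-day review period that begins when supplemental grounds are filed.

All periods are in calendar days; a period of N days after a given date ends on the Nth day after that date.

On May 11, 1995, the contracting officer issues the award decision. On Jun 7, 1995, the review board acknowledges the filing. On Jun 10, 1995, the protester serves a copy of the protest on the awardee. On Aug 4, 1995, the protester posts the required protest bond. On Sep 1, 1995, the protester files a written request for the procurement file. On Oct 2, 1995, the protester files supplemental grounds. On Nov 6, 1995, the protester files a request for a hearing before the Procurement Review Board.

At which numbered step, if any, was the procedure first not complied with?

Step 4

Step 1 — counting 42 days from May 11, 1995 (when the award decision is issued) gives a deadline of Jun 22, 1995; completed Jun 10, 1995, before the deadline.
Step 2 — 14 and 50 days from Jun 16, 1995 (end of the 6-day hold period, which began when the protest is served on the awardee on Jun 10, 1995) are Jun 30, 1995 and Aug 5, 1995 respectively; Aug 4, 1995 falls inside that range.
Step 3 — 21 and 60 days from Aug 4, 1995 (when the protest bond is posted) are Aug 25, 1995 and Oct 3, 1995 respectively; done Sep 1, 1995 — within the window.
Step 4 — counting 6 days from Sep 21, 1995 (end of the 20-day waiting period, which began when the procurement file is requested on Sep 1, 1995) gives a deadline of Sep 27, 1995; done Oct 2, 1995 — 5 days late.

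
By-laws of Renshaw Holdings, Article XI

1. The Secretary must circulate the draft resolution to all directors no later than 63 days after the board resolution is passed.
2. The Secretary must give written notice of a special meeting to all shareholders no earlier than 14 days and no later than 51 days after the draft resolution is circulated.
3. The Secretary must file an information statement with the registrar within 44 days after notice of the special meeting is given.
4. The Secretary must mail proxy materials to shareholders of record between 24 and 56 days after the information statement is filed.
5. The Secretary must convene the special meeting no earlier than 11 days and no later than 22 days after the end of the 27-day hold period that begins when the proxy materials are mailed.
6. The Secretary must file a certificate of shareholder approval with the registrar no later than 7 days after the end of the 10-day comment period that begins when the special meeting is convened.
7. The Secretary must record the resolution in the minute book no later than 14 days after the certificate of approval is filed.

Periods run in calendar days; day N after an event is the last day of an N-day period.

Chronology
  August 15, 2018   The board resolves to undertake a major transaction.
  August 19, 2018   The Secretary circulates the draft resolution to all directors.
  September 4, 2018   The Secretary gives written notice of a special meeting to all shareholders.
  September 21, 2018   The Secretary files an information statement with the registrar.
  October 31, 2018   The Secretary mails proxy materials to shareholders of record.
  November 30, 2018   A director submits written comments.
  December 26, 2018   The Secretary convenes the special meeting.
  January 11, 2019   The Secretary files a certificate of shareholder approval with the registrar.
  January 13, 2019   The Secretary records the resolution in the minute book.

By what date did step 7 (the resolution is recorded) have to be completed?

Step 7 runs from January 11, 2019, when the certificate of approval is filed. 14 days after January 11, 2019 is January 25, 2019.

January 25, 2019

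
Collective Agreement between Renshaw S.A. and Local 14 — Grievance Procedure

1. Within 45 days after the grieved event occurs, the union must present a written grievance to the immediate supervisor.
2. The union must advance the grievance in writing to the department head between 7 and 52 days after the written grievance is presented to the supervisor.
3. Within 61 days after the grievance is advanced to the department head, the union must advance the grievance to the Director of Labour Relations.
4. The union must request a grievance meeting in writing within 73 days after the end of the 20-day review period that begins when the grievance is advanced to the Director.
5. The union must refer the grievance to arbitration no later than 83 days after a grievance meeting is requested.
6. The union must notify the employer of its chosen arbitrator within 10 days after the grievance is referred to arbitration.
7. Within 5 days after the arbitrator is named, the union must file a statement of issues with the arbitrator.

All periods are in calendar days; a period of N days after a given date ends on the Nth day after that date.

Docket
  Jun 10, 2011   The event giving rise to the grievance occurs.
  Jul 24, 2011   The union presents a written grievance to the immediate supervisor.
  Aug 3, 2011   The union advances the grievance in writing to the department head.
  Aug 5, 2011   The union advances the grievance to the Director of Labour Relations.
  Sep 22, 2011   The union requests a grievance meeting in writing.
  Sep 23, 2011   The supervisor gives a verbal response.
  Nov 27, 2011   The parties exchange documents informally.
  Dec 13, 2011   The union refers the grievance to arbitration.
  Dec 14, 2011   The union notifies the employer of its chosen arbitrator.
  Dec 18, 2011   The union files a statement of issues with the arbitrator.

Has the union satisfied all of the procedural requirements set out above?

Yes

Step 1 — counting 45 days from Jun 10, 2011 (when the grieved event occurs) gives a deadline of Jul 25, 2011; done Jul 24, 2011 — timely.
Step 2 — 7 and 52 days from Jul 24, 2011 (when the written grievance is presented to the supervisor) are Jul 31, 2011 and Sep 14, 2011 respectively; Aug 3, 2011 falls inside that range.
Step 3 — counting 61 days from Aug 3, 2011 (when the grievance is advanced to the department head) gives a deadline of Oct 3, 2011; completed Aug 5, 2011, before the deadline.
Step 4 — counting 73 days from Aug 25, 2011 (end of the 20-day review period, which began when the grievance is advanced to the Director on Aug 5, 2011) gives a deadline of Nov 6, 2011; Sep 22, 2011 is within that limit.
Step 5 — counting 83 days from Sep 22, 2011 (when a grievance meeting is requested) gives a deadline of Dec 14, 2011; completed Dec 13, 2011, before the deadline.
Step 6 — counting 10 days from Dec 13, 2011 (when the grievance is referred to arbitration) gives a deadline of Dec 23, 2011; done Dec 14, 2011 — timely.
Step 7 — counting 5 days from Dec 14, 2011 (when the arbitrator is named) gives a deadline of Dec 19, 2011; completed Dec 18, 2011, before the deadline.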